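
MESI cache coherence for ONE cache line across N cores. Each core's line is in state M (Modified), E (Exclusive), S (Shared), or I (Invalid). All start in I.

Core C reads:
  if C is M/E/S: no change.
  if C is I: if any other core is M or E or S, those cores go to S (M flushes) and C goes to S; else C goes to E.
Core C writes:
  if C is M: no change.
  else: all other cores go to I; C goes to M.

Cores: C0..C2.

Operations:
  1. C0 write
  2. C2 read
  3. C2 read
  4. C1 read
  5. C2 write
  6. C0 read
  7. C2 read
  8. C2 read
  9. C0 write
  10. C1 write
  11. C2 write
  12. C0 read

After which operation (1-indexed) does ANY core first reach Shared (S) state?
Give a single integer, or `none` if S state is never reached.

Op 1: C0 write [C0 write: invalidate none -> C0=M] -> [M,I,I]
Op 2: C2 read [C2 read from I: others=['C0=M'] -> C2=S, others downsized to S] -> [S,I,S]
  -> First S state at op 2; remaining ops need not be traced.

Answer: 2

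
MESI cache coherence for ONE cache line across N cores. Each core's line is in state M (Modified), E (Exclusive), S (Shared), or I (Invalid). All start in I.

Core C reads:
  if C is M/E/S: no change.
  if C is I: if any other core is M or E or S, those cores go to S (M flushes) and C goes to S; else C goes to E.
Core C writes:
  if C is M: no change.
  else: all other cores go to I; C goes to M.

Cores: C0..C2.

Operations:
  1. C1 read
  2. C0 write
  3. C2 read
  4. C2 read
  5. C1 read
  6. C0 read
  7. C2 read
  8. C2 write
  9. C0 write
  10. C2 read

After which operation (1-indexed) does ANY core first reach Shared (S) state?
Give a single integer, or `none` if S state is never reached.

Op 1: C1 read [C1 read from I: no other sharers -> C1=E (exclusive)] -> [I,E,I]
Op 2: C0 write [C0 write: invalidate ['C1=E'] -> C0=M] -> [M,I,I]
Op 3: C2 read [C2 read from I: others=['C0=M'] -> C2=S, others downsized to S] -> [S,I,S]
  -> First S state at op 3; remaining ops need not be traced.

Answer: 3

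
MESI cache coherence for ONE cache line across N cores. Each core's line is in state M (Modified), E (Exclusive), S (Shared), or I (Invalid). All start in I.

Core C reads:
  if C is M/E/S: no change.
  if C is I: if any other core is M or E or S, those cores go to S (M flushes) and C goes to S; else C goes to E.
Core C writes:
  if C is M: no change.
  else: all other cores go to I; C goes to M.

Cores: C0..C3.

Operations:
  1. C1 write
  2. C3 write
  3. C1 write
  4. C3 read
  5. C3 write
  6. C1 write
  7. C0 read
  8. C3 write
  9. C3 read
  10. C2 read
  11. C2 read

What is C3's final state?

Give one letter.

Op 1: C1 write [C1 write: invalidate none -> C1=M] -> [I,M,I,I]
Op 2: C3 write [C3 write: invalidate ['C1=M'] -> C3=M] -> [I,I,I,M]
Op 3: C1 write [C1 write: invalidate ['C3=M'] -> C1=M] -> [I,M,I,I]
Op 4: C3 read [C3 read from I: others=['C1=M'] -> C3=S, others downsized to S] -> [I,S,I,S]
Op 5: C3 write [C3 write: invalidate ['C1=S'] -> C3=M] -> [I,I,I,M]
Op 6: C1 write [C1 write: invalidate ['C3=M'] -> C1=M] -> [I,M,I,I]
Op 7: C0 read [C0 read from I: others=['C1=M'] -> C0=S, others downsized to S] -> [S,S,I,I]
Op 8: C3 write [C3 write: invalidate ['C0=S', 'C1=S'] -> C3=M] -> [I,I,I,M]
Op 9: C3 read [C3 read: already in M, no change] -> [I,I,I,M]
Op 10: C2 read [C2 read from I: others=['C3=M'] -> C2=S, others downsized to S] -> [I,I,S,S]
Op 11: C2 read [C2 read: already in S, no change] -> [I,I,S,S]

Answer: S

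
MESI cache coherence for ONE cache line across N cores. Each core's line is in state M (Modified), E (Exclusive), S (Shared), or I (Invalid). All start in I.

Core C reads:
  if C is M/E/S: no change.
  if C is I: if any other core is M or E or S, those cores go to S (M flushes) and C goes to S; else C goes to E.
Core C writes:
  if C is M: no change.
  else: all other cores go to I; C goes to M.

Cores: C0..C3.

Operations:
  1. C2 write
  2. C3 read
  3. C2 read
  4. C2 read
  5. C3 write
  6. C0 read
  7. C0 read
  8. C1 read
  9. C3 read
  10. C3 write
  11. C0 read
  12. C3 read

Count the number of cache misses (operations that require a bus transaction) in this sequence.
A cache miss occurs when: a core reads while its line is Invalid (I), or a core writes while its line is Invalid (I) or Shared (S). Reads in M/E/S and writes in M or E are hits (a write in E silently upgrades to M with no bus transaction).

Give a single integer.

Answer: 7

Derivation:
Op 1: C2 write [C2 write: invalidate none -> C2=M] -> [I,I,M,I] [MISS #1: write from I]
Op 2: C3 read [C3 read from I: others=['C2=M'] -> C3=S, others downsized to S] -> [I,I,S,S] [MISS #2: read from I]
Op 3: C2 read [C2 read: already in S, no change] -> [I,I,S,S] [hit: read from S]
Op 4: C2 read [C2 read: already in S, no change] -> [I,I,S,S] [hit: read from S]
Op 5: C3 write [C3 write: invalidate ['C2=S'] -> C3=M] -> [I,I,I,M] [MISS #3: write from S]
Op 6: C0 read [C0 read from I: others=['C3=M'] -> C0=S, others downsized to S] -> [S,I,I,S] [MISS #4: read from I]
Op 7: C0 read [C0 read: already in S, no change] -> [S,I,I,S] [hit: read from S]
Op 8: C1 read [C1 read from I: others=['C0=S', 'C3=S'] -> C1=S, others downsized to S] -> [S,S,I,S] [MISS #5: read from I]
Op 9: C3 read [C3 read: already in S, no change] -> [S,S,I,S] [hit: read from S]
Op 10: C3 write [C3 write: invalidate ['C0=S', 'C1=S'] -> C3=M] -> [I,I,I,M] [MISS #6: write from S]
Op 11: C0 read [C0 read from I: others=['C3=M'] -> C0=S, others downsized to S] -> [S,I,I,S] [MISS #7: read from I]
Op 12: C3 read [C3 read: already in S, no change] -> [S,I,I,S] [hit: read from S]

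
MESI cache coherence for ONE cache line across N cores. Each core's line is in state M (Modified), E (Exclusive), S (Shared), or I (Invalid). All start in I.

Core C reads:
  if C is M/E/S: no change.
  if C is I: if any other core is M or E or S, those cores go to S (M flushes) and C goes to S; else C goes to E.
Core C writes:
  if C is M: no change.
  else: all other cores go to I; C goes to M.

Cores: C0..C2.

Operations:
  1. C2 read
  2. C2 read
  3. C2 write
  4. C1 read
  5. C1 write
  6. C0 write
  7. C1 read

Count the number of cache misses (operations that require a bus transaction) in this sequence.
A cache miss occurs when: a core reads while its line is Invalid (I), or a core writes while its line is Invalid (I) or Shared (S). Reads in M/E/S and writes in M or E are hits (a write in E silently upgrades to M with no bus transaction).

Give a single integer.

Op 1: C2 read [C2 read from I: no other sharers -> C2=E (exclusive)] -> [I,I,E] [MISS #1: read from I]
Op 2: C2 read [C2 read: already in E, no change] -> [I,I,E] [hit: read from E]
Op 3: C2 write [C2 write: invalidate none -> C2=M] -> [I,I,M] [hit: write from E is a silent E->M upgrade, no bus transaction]
Op 4: C1 read [C1 read from I: others=['C2=M'] -> C1=S, others downsized to S] -> [I,S,S] [MISS #2: read from I]
Op 5: C1 write [C1 write: invalidate ['C2=S'] -> C1=M] -> [I,M,I] [MISS #3: write from S]
Op 6: C0 write [C0 write: invalidate ['C1=M'] -> C0=M] -> [M,I,I] [MISS #4: write from I]
Op 7: C1 read [C1 read from I: others=['C0=M'] -> C1=S, others downsized to S] -> [S,S,I] [MISS #5: read from I]

Answer: 5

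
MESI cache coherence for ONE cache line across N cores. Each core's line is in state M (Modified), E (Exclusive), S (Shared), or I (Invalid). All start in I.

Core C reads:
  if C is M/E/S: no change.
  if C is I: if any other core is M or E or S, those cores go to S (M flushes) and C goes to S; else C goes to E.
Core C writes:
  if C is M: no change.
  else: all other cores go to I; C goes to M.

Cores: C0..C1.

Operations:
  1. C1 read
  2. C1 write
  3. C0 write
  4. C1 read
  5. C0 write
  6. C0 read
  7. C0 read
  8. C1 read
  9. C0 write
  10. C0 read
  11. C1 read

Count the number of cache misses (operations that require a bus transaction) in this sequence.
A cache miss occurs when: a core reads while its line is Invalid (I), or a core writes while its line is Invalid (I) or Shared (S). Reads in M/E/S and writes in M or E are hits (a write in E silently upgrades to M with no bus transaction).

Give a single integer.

Answer: 7

Derivation:
Op 1: C1 read [C1 read from I: no other sharers -> C1=E (exclusive)] -> [I,E] [MISS #1: read from I]
Op 2: C1 write [C1 write: invalidate none -> C1=M] -> [I,M] [hit: write from E is a silent E->M upgrade, no bus transaction]
Op 3: C0 write [C0 write: invalidate ['C1=M'] -> C0=M] -> [M,I] [MISS #2: write from I]
Op 4: C1 read [C1 read from I: others=['C0=M'] -> C1=S, others downsized to S] -> [S,S] [MISS #3: read from I]
Op 5: C0 write [C0 write: invalidate ['C1=S'] -> C0=M] -> [M,I] [MISS #4: write from S]
Op 6: C0 read [C0 read: already in M, no change] -> [M,I] [hit: read from M]
Op 7: C0 read [C0 read: already in M, no change] -> [M,I] [hit: read from M]
Op 8: C1 read [C1 read from I: others=['C0=M'] -> C1=S, others downsized to S] -> [S,S] [MISS #5: read from I]
Op 9: C0 write [C0 write: invalidate ['C1=S'] -> C0=M] -> [M,I] [MISS #6: write from S]
Op 10: C0 read [C0 read: already in M, no change] -> [M,I] [hit: read from M]
Op 11: C1 read [C1 read from I: others=['C0=M'] -> C1=S, others downsized to S] -> [S,S] [MISS #7: read from I]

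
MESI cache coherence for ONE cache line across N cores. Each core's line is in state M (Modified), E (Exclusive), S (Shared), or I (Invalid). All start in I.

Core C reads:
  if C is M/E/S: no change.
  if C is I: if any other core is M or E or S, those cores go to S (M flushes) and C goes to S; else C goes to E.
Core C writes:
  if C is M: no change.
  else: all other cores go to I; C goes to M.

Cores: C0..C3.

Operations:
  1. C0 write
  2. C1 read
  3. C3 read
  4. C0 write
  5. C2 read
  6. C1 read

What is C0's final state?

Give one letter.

Answer: S

Derivation:
Op 1: C0 write [C0 write: invalidate none -> C0=M] -> [M,I,I,I]
Op 2: C1 read [C1 read from I: others=['C0=M'] -> C1=S, others downsized to S] -> [S,S,I,I]
Op 3: C3 read [C3 read from I: others=['C0=S', 'C1=S'] -> C3=S, others downsized to S] -> [S,S,I,S]
Op 4: C0 write [C0 write: invalidate ['C1=S', 'C3=S'] -> C0=M] -> [M,I,I,I]
Op 5: C2 read [C2 read from I: others=['C0=M'] -> C2=S, others downsized to S] -> [S,I,S,I]
Op 6: C1 read [C1 read from I: others=['C0=S', 'C2=S'] -> C1=S, others downsized to S] -> [S,S,S,I]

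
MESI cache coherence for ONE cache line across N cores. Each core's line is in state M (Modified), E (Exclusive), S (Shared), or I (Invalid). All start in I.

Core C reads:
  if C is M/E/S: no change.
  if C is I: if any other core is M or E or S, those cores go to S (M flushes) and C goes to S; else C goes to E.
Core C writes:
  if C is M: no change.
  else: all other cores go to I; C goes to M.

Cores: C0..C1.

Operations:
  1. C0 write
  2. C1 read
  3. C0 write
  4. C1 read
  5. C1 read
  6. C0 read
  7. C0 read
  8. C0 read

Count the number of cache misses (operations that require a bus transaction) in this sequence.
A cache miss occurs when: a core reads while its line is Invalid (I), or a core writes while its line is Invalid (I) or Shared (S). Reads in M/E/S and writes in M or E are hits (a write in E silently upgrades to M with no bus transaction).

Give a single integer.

Op 1: C0 write [C0 write: invalidate none -> C0=M] -> [M,I] [MISS #1: write from I]
Op 2: C1 read [C1 read from I: others=['C0=M'] -> C1=S, others downsized to S] -> [S,S] [MISS #2: read from I]
Op 3: C0 write [C0 write: invalidate ['C1=S'] -> C0=M] -> [M,I] [MISS #3: write from S]
Op 4: C1 read [C1 read from I: others=['C0=M'] -> C1=S, others downsized to S] -> [S,S] [MISS #4: read from I]
Op 5: C1 read [C1 read: already in S, no change] -> [S,S] [hit: read from S]
Op 6: C0 read [C0 read: already in S, no change] -> [S,S] [hit: read from S]
Op 7: C0 read [C0 read: already in S, no change] -> [S,S] [hit: read from S]
Op 8: C0 read [C0 read: already in S, no change] -> [S,S] [hit: read from S]

Answer: 4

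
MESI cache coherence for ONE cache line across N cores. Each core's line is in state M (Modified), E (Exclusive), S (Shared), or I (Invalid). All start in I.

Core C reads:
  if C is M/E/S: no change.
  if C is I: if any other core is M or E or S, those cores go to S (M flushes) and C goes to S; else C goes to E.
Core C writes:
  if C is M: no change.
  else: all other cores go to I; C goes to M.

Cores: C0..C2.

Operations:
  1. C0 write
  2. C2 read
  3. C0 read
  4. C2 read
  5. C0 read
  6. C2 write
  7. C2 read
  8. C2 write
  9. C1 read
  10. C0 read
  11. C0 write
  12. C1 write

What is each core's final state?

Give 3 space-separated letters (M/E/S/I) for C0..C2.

Op 1: C0 write [C0 write: invalidate none -> C0=M] -> [M,I,I]
Op 2: C2 read [C2 read from I: others=['C0=M'] -> C2=S, others downsized to S] -> [S,I,S]
Op 3: C0 read [C0 read: already in S, no change] -> [S,I,S]
Op 4: C2 read [C2 read: already in S, no change] -> [S,I,S]
Op 5: C0 read [C0 read: already in S, no change] -> [S,I,S]
Op 6: C2 write [C2 write: invalidate ['C0=S'] -> C2=M] -> [I,I,M]
Op 7: C2 read [C2 read: already in M, no change] -> [I,I,M]
Op 8: C2 write [C2 write: already M (modified), no change] -> [I,I,M]
Op 9: C1 read [C1 read from I: others=['C2=M'] -> C1=S, others downsized to S] -> [I,S,S]
Op 10: C0 read [C0 read from I: others=['C1=S', 'C2=S'] -> C0=S, others downsized to S] -> [S,S,S]
Op 11: C0 write [C0 write: invalidate ['C1=S', 'C2=S'] -> C0=M] -> [M,I,I]
Op 12: C1 write [C1 write: invalidate ['C0=M'] -> C1=M] -> [I,M,I]

Answer: I M I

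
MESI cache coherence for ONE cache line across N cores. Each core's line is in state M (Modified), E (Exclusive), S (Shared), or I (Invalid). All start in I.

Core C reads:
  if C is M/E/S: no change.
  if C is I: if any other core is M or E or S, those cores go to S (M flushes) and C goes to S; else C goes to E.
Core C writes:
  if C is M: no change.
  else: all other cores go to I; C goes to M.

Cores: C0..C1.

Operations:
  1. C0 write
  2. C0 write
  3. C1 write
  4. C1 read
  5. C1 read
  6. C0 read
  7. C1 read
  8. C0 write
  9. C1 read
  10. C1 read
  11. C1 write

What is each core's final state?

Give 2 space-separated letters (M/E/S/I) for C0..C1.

Op 1: C0 write [C0 write: invalidate none -> C0=M] -> [M,I]
Op 2: C0 write [C0 write: already M (modified), no change] -> [M,I]
Op 3: C1 write [C1 write: invalidate ['C0=M'] -> C1=M] -> [I,M]
Op 4: C1 read [C1 read: already in M, no change] -> [I,M]
Op 5: C1 read [C1 read: already in M, no change] -> [I,M]
Op 6: C0 read [C0 read from I: others=['C1=M'] -> C0=S, others downsized to S] -> [S,S]
Op 7: C1 read [C1 read: already in S, no change] -> [S,S]
Op 8: C0 write [C0 write: invalidate ['C1=S'] -> C0=M] -> [M,I]
Op 9: C1 read [C1 read from I: others=['C0=M'] -> C1=S, others downsized to S] -> [S,S]
Op 10: C1 read [C1 read: already in S, no change] -> [S,S]
Op 11: C1 write [C1 write: invalidate ['C0=S'] -> C1=M] -> [I,M]

Answer: I M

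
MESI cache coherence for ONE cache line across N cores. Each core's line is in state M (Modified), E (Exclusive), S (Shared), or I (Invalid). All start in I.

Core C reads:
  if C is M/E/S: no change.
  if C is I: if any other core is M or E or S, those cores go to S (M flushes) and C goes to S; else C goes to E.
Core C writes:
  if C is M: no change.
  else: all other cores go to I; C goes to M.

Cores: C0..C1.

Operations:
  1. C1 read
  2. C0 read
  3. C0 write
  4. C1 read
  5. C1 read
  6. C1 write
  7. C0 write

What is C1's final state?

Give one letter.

Op 1: C1 read [C1 read from I: no other sharers -> C1=E (exclusive)] -> [I,E]
Op 2: C0 read [C0 read from I: others=['C1=E'] -> C0=S, others downsized to S] -> [S,S]
Op 3: C0 write [C0 write: invalidate ['C1=S'] -> C0=M] -> [M,I]
Op 4: C1 read [C1 read from I: others=['C0=M'] -> C1=S, others downsized to S] -> [S,S]
Op 5: C1 read [C1 read: already in S, no change] -> [S,S]
Op 6: C1 write [C1 write: invalidate ['C0=S'] -> C1=M] -> [I,M]
Op 7: C0 write [C0 write: invalidate ['C1=M'] -> C0=M] -> [M,I]

Answer: I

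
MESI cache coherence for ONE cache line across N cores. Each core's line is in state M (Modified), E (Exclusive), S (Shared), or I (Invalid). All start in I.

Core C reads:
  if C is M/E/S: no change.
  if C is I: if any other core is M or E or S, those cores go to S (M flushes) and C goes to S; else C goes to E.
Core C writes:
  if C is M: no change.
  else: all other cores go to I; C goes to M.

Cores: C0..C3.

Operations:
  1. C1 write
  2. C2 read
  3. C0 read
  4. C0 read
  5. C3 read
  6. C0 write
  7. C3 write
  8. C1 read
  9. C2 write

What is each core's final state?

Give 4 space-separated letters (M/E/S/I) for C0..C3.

Answer: I I M I

Derivation:
Op 1: C1 write [C1 write: invalidate none -> C1=M] -> [I,M,I,I]
Op 2: C2 read [C2 read from I: others=['C1=M'] -> C2=S, others downsized to S] -> [I,S,S,I]
Op 3: C0 read [C0 read from I: others=['C1=S', 'C2=S'] -> C0=S, others downsized to S] -> [S,S,S,I]
Op 4: C0 read [C0 read: already in S, no change] -> [S,S,S,I]
Op 5: C3 read [C3 read from I: others=['C0=S', 'C1=S', 'C2=S'] -> C3=S, others downsized to S] -> [S,S,S,S]
Op 6: C0 write [C0 write: invalidate ['C1=S', 'C2=S', 'C3=S'] -> C0=M] -> [M,I,I,I]
Op 7: C3 write [C3 write: invalidate ['C0=M'] -> C3=M] -> [I,I,I,M]
Op 8: C1 read [C1 read from I: others=['C3=M'] -> C1=S, others downsized to S] -> [I,S,I,S]
Op 9: C2 write [C2 write: invalidate ['C1=S', 'C3=S'] -> C2=M] -> [I,I,M,I]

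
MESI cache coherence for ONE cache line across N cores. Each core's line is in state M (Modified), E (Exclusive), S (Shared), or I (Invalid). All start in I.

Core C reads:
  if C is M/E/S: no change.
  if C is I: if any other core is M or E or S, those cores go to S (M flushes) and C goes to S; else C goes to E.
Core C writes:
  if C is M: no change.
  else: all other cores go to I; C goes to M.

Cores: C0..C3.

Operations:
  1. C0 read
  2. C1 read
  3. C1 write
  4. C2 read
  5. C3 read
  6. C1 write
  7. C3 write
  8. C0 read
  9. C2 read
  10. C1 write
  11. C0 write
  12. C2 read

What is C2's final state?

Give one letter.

Answer: S

Derivation:
Op 1: C0 read [C0 read from I: no other sharers -> C0=E (exclusive)] -> [E,I,I,I]
Op 2: C1 read [C1 read from I: others=['C0=E'] -> C1=S, others downsized to S] -> [S,S,I,I]
Op 3: C1 write [C1 write: invalidate ['C0=S'] -> C1=M] -> [I,M,I,I]
Op 4: C2 read [C2 read from I: others=['C1=M'] -> C2=S, others downsized to S] -> [I,S,S,I]
Op 5: C3 read [C3 read from I: others=['C1=S', 'C2=S'] -> C3=S, others downsized to S] -> [I,S,S,S]
Op 6: C1 write [C1 write: invalidate ['C2=S', 'C3=S'] -> C1=M] -> [I,M,I,I]
Op 7: C3 write [C3 write: invalidate ['C1=M'] -> C3=M] -> [I,I,I,M]
Op 8: C0 read [C0 read from I: others=['C3=M'] -> C0=S, others downsized to S] -> [S,I,I,S]
Op 9: C2 read [C2 read from I: others=['C0=S', 'C3=S'] -> C2=S, others downsized to S] -> [S,I,S,S]
Op 10: C1 write [C1 write: invalidate ['C0=S', 'C2=S', 'C3=S'] -> C1=M] -> [I,M,I,I]
Op 11: C0 write [C0 write: invalidate ['C1=M'] -> C0=M] -> [M,I,I,I]
Op 12: C2 read [C2 read from I: others=['C0=M'] -> C2=S, others downsized to S] -> [S,I,S,I]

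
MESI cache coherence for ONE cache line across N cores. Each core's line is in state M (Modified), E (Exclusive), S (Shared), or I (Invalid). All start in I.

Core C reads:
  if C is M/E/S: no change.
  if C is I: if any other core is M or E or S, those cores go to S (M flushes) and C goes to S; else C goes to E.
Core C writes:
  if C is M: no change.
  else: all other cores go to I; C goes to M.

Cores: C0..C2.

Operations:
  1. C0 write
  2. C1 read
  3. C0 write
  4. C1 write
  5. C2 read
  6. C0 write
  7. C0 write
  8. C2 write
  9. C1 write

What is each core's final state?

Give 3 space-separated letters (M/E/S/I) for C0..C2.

Answer: I M I

Derivation:
Op 1: C0 write [C0 write: invalidate none -> C0=M] -> [M,I,I]
Op 2: C1 read [C1 read from I: others=['C0=M'] -> C1=S, others downsized to S] -> [S,S,I]
Op 3: C0 write [C0 write: invalidate ['C1=S'] -> C0=M] -> [M,I,I]
Op 4: C1 write [C1 write: invalidate ['C0=M'] -> C1=M] -> [I,M,I]
Op 5: C2 read [C2 read from I: others=['C1=M'] -> C2=S, others downsized to S] -> [I,S,S]
Op 6: C0 write [C0 write: invalidate ['C1=S', 'C2=S'] -> C0=M] -> [M,I,I]
Op 7: C0 write [C0 write: already M (modified), no change] -> [M,I,I]
Op 8: C2 write [C2 write: invalidate ['C0=M'] -> C2=M] -> [I,I,M]
Op 9: C1 write [C1 write: invalidate ['C2=M'] -> C1=M] -> [I,M,I]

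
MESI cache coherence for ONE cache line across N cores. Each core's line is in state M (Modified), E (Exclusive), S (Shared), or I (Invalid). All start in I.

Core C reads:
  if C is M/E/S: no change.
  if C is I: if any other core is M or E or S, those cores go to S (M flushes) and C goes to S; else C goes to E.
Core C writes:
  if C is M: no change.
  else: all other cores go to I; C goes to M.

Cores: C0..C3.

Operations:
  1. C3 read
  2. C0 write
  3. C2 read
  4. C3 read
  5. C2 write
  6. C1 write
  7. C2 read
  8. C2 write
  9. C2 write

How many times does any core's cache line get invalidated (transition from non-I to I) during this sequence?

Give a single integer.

Answer: 5

Derivation:
Op 1: C3 read [C3 read from I: no other sharers -> C3=E (exclusive)] -> [I,I,I,E] (invalidations this op: 0; running total: 0)
Op 2: C0 write [C0 write: invalidate ['C3=E'] -> C0=M] -> [M,I,I,I] (invalidations this op: 1; running total: 1)
Op 3: C2 read [C2 read from I: others=['C0=M'] -> C2=S, others downsized to S] -> [S,I,S,I] (invalidations this op: 0; running total: 1)
Op 4: C3 read [C3 read from I: others=['C0=S', 'C2=S'] -> C3=S, others downsized to S] -> [S,I,S,S] (invalidations this op: 0; running total: 1)
Op 5: C2 write [C2 write: invalidate ['C0=S', 'C3=S'] -> C2=M] -> [I,I,M,I] (invalidations this op: 2; running total: 3)
Op 6: C1 write [C1 write: invalidate ['C2=M'] -> C1=M] -> [I,M,I,I] (invalidations this op: 1; running total: 4)
Op 7: C2 read [C2 read from I: others=['C1=M'] -> C2=S, others downsized to S] -> [I,S,S,I] (invalidations this op: 0; running total: 4)
Op 8: C2 write [C2 write: invalidate ['C1=S'] -> C2=M] -> [I,I,M,I] (invalidations this op: 1; running total: 5)
Op 9: C2 write [C2 write: already M (modified), no change] -> [I,I,M,I] (invalidations this op: 0; running total: 5)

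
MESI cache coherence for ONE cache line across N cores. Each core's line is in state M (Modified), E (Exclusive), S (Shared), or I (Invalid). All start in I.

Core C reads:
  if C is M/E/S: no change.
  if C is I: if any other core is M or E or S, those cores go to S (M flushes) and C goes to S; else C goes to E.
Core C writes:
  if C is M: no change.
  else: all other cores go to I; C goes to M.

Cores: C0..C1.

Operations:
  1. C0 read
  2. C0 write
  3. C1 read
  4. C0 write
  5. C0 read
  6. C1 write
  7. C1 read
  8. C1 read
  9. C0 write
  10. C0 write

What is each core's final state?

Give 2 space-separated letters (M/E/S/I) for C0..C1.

Op 1: C0 read [C0 read from I: no other sharers -> C0=E (exclusive)] -> [E,I]
Op 2: C0 write [C0 write: invalidate none -> C0=M] -> [M,I]
Op 3: C1 read [C1 read from I: others=['C0=M'] -> C1=S, others downsized to S] -> [S,S]
Op 4: C0 write [C0 write: invalidate ['C1=S'] -> C0=M] -> [M,I]
Op 5: C0 read [C0 read: already in M, no change] -> [M,I]
Op 6: C1 write [C1 write: invalidate ['C0=M'] -> C1=M] -> [I,M]
Op 7: C1 read [C1 read: already in M, no change] -> [I,M]
Op 8: C1 read [C1 read: already in M, no change] -> [I,M]
Op 9: C0 write [C0 write: invalidate ['C1=M'] -> C0=M] -> [M,I]
Op 10: C0 write [C0 write: already M (modified), no change] -> [M,I]

Answer: M I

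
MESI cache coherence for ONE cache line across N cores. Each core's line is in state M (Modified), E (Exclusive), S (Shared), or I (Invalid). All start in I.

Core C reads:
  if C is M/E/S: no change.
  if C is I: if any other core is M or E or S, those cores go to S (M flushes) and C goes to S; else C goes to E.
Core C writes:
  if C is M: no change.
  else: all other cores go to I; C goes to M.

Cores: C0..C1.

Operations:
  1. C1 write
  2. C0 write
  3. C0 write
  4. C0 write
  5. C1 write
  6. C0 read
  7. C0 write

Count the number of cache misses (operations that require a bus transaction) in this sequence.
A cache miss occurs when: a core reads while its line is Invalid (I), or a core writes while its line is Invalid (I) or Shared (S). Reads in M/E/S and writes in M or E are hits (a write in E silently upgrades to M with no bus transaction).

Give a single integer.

Op 1: C1 write [C1 write: invalidate none -> C1=M] -> [I,M] [MISS #1: write from I]
Op 2: C0 write [C0 write: invalidate ['C1=M'] -> C0=M] -> [M,I] [MISS #2: write from I]
Op 3: C0 write [C0 write: already M (modified), no change] -> [M,I] [hit: write from M]
Op 4: C0 write [C0 write: already M (modified), no change] -> [M,I] [hit: write from M]
Op 5: C1 write [C1 write: invalidate ['C0=M'] -> C1=M] -> [I,M] [MISS #3: write from I]
Op 6: C0 read [C0 read from I: others=['C1=M'] -> C0=S, others downsized to S] -> [S,S] [MISS #4: read from I]
Op 7: C0 write [C0 write: invalidate ['C1=S'] -> C0=M] -> [M,I] [MISS #5: write from S]

Answer: 5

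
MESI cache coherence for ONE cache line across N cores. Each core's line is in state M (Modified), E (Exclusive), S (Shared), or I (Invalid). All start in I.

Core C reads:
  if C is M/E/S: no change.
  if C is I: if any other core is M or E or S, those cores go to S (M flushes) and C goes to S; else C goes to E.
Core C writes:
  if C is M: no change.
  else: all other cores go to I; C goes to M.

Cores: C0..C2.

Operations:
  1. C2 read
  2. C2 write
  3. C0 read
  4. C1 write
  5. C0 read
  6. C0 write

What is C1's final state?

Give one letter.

Answer: I

Derivation:
Op 1: C2 read [C2 read from I: no other sharers -> C2=E (exclusive)] -> [I,I,E]
Op 2: C2 write [C2 write: invalidate none -> C2=M] -> [I,I,M]
Op 3: C0 read [C0 read from I: others=['C2=M'] -> C0=S, others downsized to S] -> [S,I,S]
Op 4: C1 write [C1 write: invalidate ['C0=S', 'C2=S'] -> C1=M] -> [I,M,I]
Op 5: C0 read [C0 read from I: others=['C1=M'] -> C0=S, others downsized to S] -> [S,S,I]
Op 6: C0 write [C0 write: invalidate ['C1=S'] -> C0=M] -> [M,I,I]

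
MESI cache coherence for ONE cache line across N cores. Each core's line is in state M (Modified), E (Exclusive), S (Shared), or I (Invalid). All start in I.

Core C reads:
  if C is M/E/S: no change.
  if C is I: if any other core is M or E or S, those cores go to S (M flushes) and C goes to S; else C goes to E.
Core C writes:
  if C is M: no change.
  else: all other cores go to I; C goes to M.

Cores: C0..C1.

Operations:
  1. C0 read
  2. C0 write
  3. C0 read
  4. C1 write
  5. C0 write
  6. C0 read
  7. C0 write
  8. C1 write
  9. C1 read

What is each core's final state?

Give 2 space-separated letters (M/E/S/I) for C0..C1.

Op 1: C0 read [C0 read from I: no other sharers -> C0=E (exclusive)] -> [E,I]
Op 2: C0 write [C0 write: invalidate none -> C0=M] -> [M,I]
Op 3: C0 read [C0 read: already in M, no change] -> [M,I]
Op 4: C1 write [C1 write: invalidate ['C0=M'] -> C1=M] -> [I,M]
Op 5: C0 write [C0 write: invalidate ['C1=M'] -> C0=M] -> [M,I]
Op 6: C0 read [C0 read: already in M, no change] -> [M,I]
Op 7: C0 write [C0 write: already M (modified), no change] -> [M,I]
Op 8: C1 write [C1 write: invalidate ['C0=M'] -> C1=M] -> [I,M]
Op 9: C1 read [C1 read: already in M, no change] -> [I,M]

Answer: I M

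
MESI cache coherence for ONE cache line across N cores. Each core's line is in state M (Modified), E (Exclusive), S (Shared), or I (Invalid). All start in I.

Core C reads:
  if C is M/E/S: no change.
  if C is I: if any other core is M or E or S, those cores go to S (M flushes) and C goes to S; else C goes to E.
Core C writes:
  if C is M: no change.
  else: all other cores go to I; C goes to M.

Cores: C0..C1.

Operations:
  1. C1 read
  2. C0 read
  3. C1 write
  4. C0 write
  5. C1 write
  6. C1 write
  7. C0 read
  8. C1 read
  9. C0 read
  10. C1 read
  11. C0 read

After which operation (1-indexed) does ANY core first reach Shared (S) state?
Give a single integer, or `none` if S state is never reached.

Op 1: C1 read [C1 read from I: no other sharers -> C1=E (exclusive)] -> [I,E]
Op 2: C0 read [C0 read from I: others=['C1=E'] -> C0=S, others downsized to S] -> [S,S]
  -> First S state at op 2; remaining ops need not be traced.

Answer: 2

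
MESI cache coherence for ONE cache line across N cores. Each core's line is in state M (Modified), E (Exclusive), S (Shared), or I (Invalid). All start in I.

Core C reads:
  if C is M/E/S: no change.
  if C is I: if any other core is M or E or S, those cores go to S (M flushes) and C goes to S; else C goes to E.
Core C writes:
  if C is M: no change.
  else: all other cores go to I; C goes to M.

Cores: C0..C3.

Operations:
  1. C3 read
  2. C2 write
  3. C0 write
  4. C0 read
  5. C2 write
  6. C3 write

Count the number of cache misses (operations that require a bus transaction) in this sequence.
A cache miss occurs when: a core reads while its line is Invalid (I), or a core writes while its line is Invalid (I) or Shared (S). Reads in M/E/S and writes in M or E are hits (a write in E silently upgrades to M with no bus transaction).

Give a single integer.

Answer: 5

Derivation:
Op 1: C3 read [C3 read from I: no other sharers -> C3=E (exclusive)] -> [I,I,I,E] [MISS #1: read from I]
Op 2: C2 write [C2 write: invalidate ['C3=E'] -> C2=M] -> [I,I,M,I] [MISS #2: write from I]
Op 3: C0 write [C0 write: invalidate ['C2=M'] -> C0=M] -> [M,I,I,I] [MISS #3: write from I]
Op 4: C0 read [C0 read: already in M, no change] -> [M,I,I,I] [hit: read from M]
Op 5: C2 write [C2 write: invalidate ['C0=M'] -> C2=M] -> [I,I,M,I] [MISS #4: write from I]
Op 6: C3 write [C3 write: invalidate ['C2=M'] -> C3=M] -> [I,I,I,M] [MISS #5: write from I]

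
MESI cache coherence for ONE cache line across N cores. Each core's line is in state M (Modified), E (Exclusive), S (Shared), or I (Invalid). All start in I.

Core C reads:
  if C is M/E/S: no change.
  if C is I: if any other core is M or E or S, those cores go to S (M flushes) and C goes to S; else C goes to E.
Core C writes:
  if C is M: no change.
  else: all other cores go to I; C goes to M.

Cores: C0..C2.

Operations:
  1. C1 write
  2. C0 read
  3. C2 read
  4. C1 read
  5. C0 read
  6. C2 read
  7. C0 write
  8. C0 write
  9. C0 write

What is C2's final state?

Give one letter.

Op 1: C1 write [C1 write: invalidate none -> C1=M] -> [I,M,I]
Op 2: C0 read [C0 read from I: others=['C1=M'] -> C0=S, others downsized to S] -> [S,S,I]
Op 3: C2 read [C2 read from I: others=['C0=S', 'C1=S'] -> C2=S, others downsized to S] -> [S,S,S]
Op 4: C1 read [C1 read: already in S, no change] -> [S,S,S]
Op 5: C0 read [C0 read: already in S, no change] -> [S,S,S]
Op 6: C2 read [C2 read: already in S, no change] -> [S,S,S]
Op 7: C0 write [C0 write: invalidate ['C1=S', 'C2=S'] -> C0=M] -> [M,I,I]
Op 8: C0 write [C0 write: already M (modified), no change] -> [M,I,I]
Op 9: C0 write [C0 write: already M (modified), no change] -> [M,I,I]

Answer: I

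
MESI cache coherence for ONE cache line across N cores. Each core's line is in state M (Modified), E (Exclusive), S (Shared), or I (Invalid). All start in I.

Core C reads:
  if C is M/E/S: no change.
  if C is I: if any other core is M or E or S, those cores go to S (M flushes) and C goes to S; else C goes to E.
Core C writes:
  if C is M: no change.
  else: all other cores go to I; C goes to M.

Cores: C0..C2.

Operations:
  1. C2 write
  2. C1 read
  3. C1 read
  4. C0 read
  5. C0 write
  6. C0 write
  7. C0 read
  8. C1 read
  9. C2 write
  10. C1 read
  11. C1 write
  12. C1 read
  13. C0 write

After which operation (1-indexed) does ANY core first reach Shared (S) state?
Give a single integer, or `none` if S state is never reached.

Answer: 2

Derivation:
Op 1: C2 write [C2 write: invalidate none -> C2=M] -> [I,I,M]
Op 2: C1 read [C1 read from I: others=['C2=M'] -> C1=S, others downsized to S] -> [I,S,S]
  -> First S state at op 2; remaining ops need not be traced.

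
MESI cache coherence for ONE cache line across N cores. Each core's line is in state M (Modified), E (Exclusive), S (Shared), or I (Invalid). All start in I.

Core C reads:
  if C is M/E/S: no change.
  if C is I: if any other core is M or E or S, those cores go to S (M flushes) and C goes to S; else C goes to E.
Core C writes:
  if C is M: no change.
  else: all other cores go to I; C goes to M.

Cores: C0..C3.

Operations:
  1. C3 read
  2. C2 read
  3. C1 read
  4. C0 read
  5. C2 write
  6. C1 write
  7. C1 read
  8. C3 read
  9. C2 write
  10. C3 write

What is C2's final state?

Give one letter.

Op 1: C3 read [C3 read from I: no other sharers -> C3=E (exclusive)] -> [I,I,I,E]
Op 2: C2 read [C2 read from I: others=['C3=E'] -> C2=S, others downsized to S] -> [I,I,S,S]
Op 3: C1 read [C1 read from I: others=['C2=S', 'C3=S'] -> C1=S, others downsized to S] -> [I,S,S,S]
Op 4: C0 read [C0 read from I: others=['C1=S', 'C2=S', 'C3=S'] -> C0=S, others downsized to S] -> [S,S,S,S]
Op 5: C2 write [C2 write: invalidate ['C0=S', 'C1=S', 'C3=S'] -> C2=M] -> [I,I,M,I]
Op 6: C1 write [C1 write: invalidate ['C2=M'] -> C1=M] -> [I,M,I,I]
Op 7: C1 read [C1 read: already in M, no change] -> [I,M,I,I]
Op 8: C3 read [C3 read from I: others=['C1=M'] -> C3=S, others downsized to S] -> [I,S,I,S]
Op 9: C2 write [C2 write: invalidate ['C1=S', 'C3=S'] -> C2=M] -> [I,I,M,I]
Op 10: C3 write [C3 write: invalidate ['C2=M'] -> C3=M] -> [I,I,I,M]

Answer: I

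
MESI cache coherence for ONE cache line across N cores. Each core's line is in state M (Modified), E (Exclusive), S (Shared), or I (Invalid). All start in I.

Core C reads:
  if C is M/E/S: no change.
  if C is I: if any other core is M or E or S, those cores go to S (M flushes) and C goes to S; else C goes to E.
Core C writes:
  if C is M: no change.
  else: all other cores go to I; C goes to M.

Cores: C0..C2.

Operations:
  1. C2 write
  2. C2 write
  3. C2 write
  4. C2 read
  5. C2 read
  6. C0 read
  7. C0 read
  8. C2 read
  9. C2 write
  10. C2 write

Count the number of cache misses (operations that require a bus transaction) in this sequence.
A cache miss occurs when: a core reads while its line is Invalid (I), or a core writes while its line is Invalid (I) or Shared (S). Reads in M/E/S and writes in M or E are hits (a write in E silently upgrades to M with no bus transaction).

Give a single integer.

Answer: 3

Derivation:
Op 1: C2 write [C2 write: invalidate none -> C2=M] -> [I,I,M] [MISS #1: write from I]
Op 2: C2 write [C2 write: already M (modified), no change] -> [I,I,M] [hit: write from M]
Op 3: C2 write [C2 write: already M (modified), no change] -> [I,I,M] [hit: write from M]
Op 4: C2 read [C2 read: already in M, no change] -> [I,I,M] [hit: read from M]
Op 5: C2 read [C2 read: already in M, no change] -> [I,I,M] [hit: read from M]
Op 6: C0 read [C0 read from I: others=['C2=M'] -> C0=S, others downsized to S] -> [S,I,S] [MISS #2: read from I]
Op 7: C0 read [C0 read: already in S, no change] -> [S,I,S] [hit: read from S]
Op 8: C2 read [C2 read: already in S, no change] -> [S,I,S] [hit: read from S]
Op 9: C2 write [C2 write: invalidate ['C0=S'] -> C2=M] -> [I,I,M] [MISS #3: write from S]
Op 10: C2 write [C2 write: already M (modified), no change] -> [I,I,M] [hit: write from M]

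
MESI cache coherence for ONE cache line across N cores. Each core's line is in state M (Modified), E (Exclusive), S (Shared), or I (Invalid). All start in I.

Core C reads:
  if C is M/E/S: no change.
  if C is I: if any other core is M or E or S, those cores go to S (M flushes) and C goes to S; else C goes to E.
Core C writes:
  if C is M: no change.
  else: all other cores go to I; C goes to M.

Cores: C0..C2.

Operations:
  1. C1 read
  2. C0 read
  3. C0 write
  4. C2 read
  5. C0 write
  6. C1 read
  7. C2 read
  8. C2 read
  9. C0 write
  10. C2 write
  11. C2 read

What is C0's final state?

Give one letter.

Answer: I

Derivation:
Op 1: C1 read [C1 read from I: no other sharers -> C1=E (exclusive)] -> [I,E,I]
Op 2: C0 read [C0 read from I: others=['C1=E'] -> C0=S, others downsized to S] -> [S,S,I]
Op 3: C0 write [C0 write: invalidate ['C1=S'] -> C0=M] -> [M,I,I]
Op 4: C2 read [C2 read from I: others=['C0=M'] -> C2=S, others downsized to S] -> [S,I,S]
Op 5: C0 write [C0 write: invalidate ['C2=S'] -> C0=M] -> [M,I,I]
Op 6: C1 read [C1 read from I: others=['C0=M'] -> C1=S, others downsized to S] -> [S,S,I]
Op 7: C2 read [C2 read from I: others=['C0=S', 'C1=S'] -> C2=S, others downsized to S] -> [S,S,S]
Op 8: C2 read [C2 read: already in S, no change] -> [S,S,S]
Op 9: C0 write [C0 write: invalidate ['C1=S', 'C2=S'] -> C0=M] -> [M,I,I]
Op 10: C2 write [C2 write: invalidate ['C0=M'] -> C2=M] -> [I,I,M]
Op 11: C2 read [C2 read: already in M, no change] -> [I,I,M]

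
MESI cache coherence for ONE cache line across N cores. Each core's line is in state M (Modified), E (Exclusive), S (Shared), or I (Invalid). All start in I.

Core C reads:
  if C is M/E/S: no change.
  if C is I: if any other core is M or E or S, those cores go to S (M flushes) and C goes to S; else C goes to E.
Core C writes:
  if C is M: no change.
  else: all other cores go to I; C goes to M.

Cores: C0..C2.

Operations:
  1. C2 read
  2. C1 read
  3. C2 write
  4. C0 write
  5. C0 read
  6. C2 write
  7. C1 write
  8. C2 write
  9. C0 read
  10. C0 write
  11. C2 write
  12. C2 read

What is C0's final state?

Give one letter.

Op 1: C2 read [C2 read from I: no other sharers -> C2=E (exclusive)] -> [I,I,E]
Op 2: C1 read [C1 read from I: others=['C2=E'] -> C1=S, others downsized to S] -> [I,S,S]
Op 3: C2 write [C2 write: invalidate ['C1=S'] -> C2=M] -> [I,I,M]
Op 4: C0 write [C0 write: invalidate ['C2=M'] -> C0=M] -> [M,I,I]
Op 5: C0 read [C0 read: already in M, no change] -> [M,I,I]
Op 6: C2 write [C2 write: invalidate ['C0=M'] -> C2=M] -> [I,I,M]
Op 7: C1 write [C1 write: invalidate ['C2=M'] -> C1=M] -> [I,M,I]
Op 8: C2 write [C2 write: invalidate ['C1=M'] -> C2=M] -> [I,I,M]
Op 9: C0 read [C0 read from I: others=['C2=M'] -> C0=S, others downsized to S] -> [S,I,S]
Op 10: C0 write [C0 write: invalidate ['C2=S'] -> C0=M] -> [M,I,I]
Op 11: C2 write [C2 write: invalidate ['C0=M'] -> C2=M] -> [I,I,M]
Op 12: C2 read [C2 read: already in M, no change] -> [I,I,M]

Answer: I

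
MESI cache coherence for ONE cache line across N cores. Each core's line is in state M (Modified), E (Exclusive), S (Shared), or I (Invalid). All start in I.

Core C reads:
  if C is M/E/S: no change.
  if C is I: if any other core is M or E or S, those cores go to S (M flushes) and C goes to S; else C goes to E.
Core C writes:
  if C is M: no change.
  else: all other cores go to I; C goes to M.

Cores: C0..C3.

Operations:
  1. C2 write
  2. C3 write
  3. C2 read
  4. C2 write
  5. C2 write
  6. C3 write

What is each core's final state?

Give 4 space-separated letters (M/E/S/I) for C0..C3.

Op 1: C2 write [C2 write: invalidate none -> C2=M] -> [I,I,M,I]
Op 2: C3 write [C3 write: invalidate ['C2=M'] -> C3=M] -> [I,I,I,M]
Op 3: C2 read [C2 read from I: others=['C3=M'] -> C2=S, others downsized to S] -> [I,I,S,S]
Op 4: C2 write [C2 write: invalidate ['C3=S'] -> C2=M] -> [I,I,M,I]
Op 5: C2 write [C2 write: already M (modified), no change] -> [I,I,M,I]
Op 6: C3 write [C3 write: invalidate ['C2=M'] -> C3=M] -> [I,I,I,M]

Answer: I I I M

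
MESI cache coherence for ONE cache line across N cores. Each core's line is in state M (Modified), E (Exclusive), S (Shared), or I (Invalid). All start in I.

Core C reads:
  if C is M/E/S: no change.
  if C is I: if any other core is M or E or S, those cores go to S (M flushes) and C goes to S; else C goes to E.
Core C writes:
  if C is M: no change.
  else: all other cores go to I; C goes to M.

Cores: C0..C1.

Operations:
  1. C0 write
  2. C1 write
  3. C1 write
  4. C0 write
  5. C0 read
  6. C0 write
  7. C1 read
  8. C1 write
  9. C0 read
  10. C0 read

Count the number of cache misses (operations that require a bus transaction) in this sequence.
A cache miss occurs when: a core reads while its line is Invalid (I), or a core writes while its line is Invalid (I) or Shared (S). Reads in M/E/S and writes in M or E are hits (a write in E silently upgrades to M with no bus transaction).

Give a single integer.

Op 1: C0 write [C0 write: invalidate none -> C0=M] -> [M,I] [MISS #1: write from I]
Op 2: C1 write [C1 write: invalidate ['C0=M'] -> C1=M] -> [I,M] [MISS #2: write from I]
Op 3: C1 write [C1 write: already M (modified), no change] -> [I,M] [hit: write from M]
Op 4: C0 write [C0 write: invalidate ['C1=M'] -> C0=M] -> [M,I] [MISS #3: write from I]
Op 5: C0 read [C0 read: already in M, no change] -> [M,I] [hit: read from M]
Op 6: C0 write [C0 write: already M (modified), no change] -> [M,I] [hit: write from M]
Op 7: C1 read [C1 read from I: others=['C0=M'] -> C1=S, others downsized to S] -> [S,S] [MISS #4: read from I]
Op 8: C1 write [C1 write: invalidate ['C0=S'] -> C1=M] -> [I,M] [MISS #5: write from S]
Op 9: C0 read [C0 read from I: others=['C1=M'] -> C0=S, others downsized to S] -> [S,S] [MISS #6: read from I]
Op 10: C0 read [C0 read: already in S, no change] -> [S,S] [hit: read from S]

Answer: 6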